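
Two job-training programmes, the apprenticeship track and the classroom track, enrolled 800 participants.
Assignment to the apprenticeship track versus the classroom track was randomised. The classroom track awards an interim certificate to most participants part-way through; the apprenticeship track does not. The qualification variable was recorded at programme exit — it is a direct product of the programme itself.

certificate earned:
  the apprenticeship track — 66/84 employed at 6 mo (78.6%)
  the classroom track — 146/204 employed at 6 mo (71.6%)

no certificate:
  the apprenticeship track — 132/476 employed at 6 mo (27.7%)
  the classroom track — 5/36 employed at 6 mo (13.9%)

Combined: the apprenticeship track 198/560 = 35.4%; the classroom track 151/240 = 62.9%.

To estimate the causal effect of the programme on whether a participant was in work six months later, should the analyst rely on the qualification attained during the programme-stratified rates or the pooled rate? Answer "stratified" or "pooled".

pooled

The qualification attained during the programme-specific comparison favours the apprenticeship track throughout, but the pooled figures favour the classroom track. The question is whether to condition on qualification attained during the programme.
Qualification attained during the programme lies on the pathway programme → qualification attained during the programme → outcome, so adjusting for it blocks the indirect effect. For the total causal effect of programme, use the unadjusted pooled rates.
Pooled: the apprenticeship track 35.4% vs the classroom track 62.9%; the classroom track is higher overall.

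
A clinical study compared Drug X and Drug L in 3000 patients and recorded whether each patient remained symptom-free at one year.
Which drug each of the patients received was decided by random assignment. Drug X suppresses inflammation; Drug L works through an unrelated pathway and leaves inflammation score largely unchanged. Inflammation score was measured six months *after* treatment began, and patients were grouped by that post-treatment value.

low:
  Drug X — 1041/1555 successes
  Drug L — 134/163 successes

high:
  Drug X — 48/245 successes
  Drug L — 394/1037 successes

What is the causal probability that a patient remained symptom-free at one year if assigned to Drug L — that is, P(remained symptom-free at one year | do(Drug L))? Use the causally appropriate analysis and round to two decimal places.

The inflammation score-specific comparison favours Drug L throughout, but the pooled figures favour Drug X. The question is whether to condition on inflammation score.
Inflammation score is downstream of the drug. One should not condition on a consequence of treatment, so the overall rates are the right comparison.
So P(outcome | do(Drug L)) is just the pooled rate for Drug L: 528/1200 = 0.440.

0.44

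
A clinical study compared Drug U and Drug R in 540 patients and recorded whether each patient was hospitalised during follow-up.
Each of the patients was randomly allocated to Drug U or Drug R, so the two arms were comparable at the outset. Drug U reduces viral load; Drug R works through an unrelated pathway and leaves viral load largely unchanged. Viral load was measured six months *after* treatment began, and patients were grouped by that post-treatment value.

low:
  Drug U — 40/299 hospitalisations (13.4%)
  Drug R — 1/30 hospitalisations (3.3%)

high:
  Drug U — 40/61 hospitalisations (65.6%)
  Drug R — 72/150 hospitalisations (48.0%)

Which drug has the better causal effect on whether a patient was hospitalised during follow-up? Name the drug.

The stratified and pooled comparisons disagree (Drug R wins within each viral load; Drug U wins overall), so the answer turns on the causal role of viral load.
Viral load lies on the pathway drug → viral load → outcome, so adjusting for it blocks the indirect effect. For the total causal effect of drug, use the unadjusted pooled rates.
Pooled: Drug U 22.2% vs Drug R 40.6%; Drug U is lower overall.

Drug U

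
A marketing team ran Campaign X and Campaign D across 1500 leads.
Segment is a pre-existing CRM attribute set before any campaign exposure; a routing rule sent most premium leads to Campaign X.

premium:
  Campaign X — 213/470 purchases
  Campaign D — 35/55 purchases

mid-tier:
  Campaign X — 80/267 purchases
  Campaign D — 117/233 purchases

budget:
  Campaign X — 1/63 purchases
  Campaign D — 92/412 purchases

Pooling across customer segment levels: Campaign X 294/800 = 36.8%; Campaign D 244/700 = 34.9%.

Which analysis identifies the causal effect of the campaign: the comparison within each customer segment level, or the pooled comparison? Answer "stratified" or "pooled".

stratified

Here customer segment is a common cause — it drives both which campaign a case falls under and the outcome. The crude comparison mixes populations; the stratum-specific rates are the causally relevant ones.
Within each level — premium: 45.3% vs 63.6%; mid-tier: 30.0% vs 50.2%; budget: 1.6% vs 22.3% — Campaign D is higher every time.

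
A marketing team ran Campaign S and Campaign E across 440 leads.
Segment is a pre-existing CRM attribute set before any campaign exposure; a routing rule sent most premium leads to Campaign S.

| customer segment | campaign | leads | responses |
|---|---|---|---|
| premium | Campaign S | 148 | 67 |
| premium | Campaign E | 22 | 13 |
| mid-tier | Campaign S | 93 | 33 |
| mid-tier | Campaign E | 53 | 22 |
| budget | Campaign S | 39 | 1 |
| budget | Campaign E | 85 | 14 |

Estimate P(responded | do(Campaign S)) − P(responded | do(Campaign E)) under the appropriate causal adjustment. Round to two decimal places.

Customer segment differs across campaigns for reasons unrelated to any effect of the campaign itself, and it separately predicts the outcome — a classic confounder. We must compare within customer segment levels.
Adjusting over the population distribution of customer segment: 0.386·(0.453−0.591) + 0.332·(0.355−0.415) + 0.282·(0.026−0.165) = -0.113.

-0.11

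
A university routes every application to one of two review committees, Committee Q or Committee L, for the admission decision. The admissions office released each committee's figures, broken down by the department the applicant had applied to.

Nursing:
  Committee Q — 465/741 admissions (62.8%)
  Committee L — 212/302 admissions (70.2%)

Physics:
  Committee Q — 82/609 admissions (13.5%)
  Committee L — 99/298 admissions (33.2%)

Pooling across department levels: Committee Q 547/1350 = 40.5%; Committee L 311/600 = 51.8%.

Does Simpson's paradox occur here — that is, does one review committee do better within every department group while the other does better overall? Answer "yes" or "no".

no

Within each department level (Nursing 62.8% vs 70.2%; Physics 13.5% vs 33.2%), Committee L has the higher rate every time. Pooled: 40.5% vs 51.8% — Committee L has the higher rate overall. They agree.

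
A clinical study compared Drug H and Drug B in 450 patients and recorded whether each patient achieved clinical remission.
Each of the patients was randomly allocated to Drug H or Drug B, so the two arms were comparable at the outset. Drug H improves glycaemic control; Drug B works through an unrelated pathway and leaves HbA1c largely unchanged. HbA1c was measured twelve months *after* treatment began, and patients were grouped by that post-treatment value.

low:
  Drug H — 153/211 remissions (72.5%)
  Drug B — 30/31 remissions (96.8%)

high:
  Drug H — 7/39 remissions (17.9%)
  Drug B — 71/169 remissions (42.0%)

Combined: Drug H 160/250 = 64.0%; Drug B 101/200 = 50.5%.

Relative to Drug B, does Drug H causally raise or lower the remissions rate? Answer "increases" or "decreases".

Drug B is higher inside every HbA1c stratum but Drug H is higher in aggregate. Whether to stratify depends on how HbA1c relates to the drug.
HbA1c here is a post-treatment variable shaped by the drug; conditioning on it would introduce bias rather than remove it. The overall comparison is the causal one.
Pooled: Drug H 64.0% vs Drug B 50.5%; Drug H is higher overall.

increases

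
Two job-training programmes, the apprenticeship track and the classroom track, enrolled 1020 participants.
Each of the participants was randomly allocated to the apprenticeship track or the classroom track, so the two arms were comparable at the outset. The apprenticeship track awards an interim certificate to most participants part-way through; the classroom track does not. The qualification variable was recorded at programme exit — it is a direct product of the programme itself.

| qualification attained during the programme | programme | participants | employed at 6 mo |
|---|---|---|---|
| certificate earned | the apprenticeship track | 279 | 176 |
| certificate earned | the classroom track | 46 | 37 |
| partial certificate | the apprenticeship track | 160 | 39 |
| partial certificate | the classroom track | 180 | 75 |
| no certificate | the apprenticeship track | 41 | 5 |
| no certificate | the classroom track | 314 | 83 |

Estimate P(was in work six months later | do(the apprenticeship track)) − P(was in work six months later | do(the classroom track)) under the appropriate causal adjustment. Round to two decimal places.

The stratified and pooled comparisons disagree (the classroom track wins within each qualification attained during the programme; the apprenticeship track wins overall), so the answer turns on the causal role of qualification attained during the programme.
Qualification attained during the programme lies on the pathway programme → qualification attained during the programme → outcome, so adjusting for it blocks the indirect effect. For the total causal effect of programme, use the unadjusted pooled rates.
The causal difference is the pooled difference: 0.458 − 0.361 = +0.097.

+0.10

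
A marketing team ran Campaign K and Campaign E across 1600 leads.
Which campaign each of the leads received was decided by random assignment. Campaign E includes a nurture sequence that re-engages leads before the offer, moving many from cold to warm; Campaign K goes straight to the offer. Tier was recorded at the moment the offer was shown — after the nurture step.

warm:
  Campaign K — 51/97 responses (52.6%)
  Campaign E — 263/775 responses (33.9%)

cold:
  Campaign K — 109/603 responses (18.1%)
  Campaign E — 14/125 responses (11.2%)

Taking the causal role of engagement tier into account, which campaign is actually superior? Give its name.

Campaign E

Engagement tier is recorded after the campaign and is itself shifted by it — it sits on the causal path from campaign to outcome. Conditioning on a mediator would strip out part of the effect we want; the pooled comparison gives the total causal effect.
Pooled: Campaign K 22.9% vs Campaign E 30.8%; Campaign E is higher overall.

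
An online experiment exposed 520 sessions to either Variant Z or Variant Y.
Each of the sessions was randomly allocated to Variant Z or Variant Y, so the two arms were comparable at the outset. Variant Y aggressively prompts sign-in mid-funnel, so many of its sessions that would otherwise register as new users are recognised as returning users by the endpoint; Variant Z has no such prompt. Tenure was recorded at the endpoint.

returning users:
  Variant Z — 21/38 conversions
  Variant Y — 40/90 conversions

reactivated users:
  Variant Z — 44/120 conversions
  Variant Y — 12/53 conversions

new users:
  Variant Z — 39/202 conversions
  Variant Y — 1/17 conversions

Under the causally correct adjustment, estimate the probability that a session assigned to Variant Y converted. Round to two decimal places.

0.33

The user tenure-specific comparison favours Variant Z throughout, but the pooled figures favour Variant Y. The question is whether to condition on user tenure.
User tenure lies on the pathway variant → user tenure → outcome, so adjusting for it blocks the indirect effect. For the total causal effect of variant, use the unadjusted pooled rates.
So P(outcome | do(Variant Y)) is just the pooled rate for Variant Y: 53/160 = 0.331.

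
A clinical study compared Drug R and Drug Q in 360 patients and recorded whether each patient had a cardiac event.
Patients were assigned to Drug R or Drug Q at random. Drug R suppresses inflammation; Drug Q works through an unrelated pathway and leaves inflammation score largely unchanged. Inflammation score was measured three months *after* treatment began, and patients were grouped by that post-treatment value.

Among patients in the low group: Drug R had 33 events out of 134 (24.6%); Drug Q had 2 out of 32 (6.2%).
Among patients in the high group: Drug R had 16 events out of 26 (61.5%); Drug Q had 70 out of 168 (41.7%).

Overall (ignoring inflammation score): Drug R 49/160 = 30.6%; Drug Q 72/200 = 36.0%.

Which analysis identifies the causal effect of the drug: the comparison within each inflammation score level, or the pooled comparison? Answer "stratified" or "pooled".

Drug Q is lower inside every inflammation score stratum but Drug R is lower in aggregate. Whether to stratify depends on how inflammation score relates to the drug.
Inflammation score here is a post-treatment variable shaped by the drug; conditioning on it would introduce bias rather than remove it. The overall comparison is the causal one.
Pooled: Drug R 30.6% vs Drug Q 36.0%; Drug R is lower overall.

pooled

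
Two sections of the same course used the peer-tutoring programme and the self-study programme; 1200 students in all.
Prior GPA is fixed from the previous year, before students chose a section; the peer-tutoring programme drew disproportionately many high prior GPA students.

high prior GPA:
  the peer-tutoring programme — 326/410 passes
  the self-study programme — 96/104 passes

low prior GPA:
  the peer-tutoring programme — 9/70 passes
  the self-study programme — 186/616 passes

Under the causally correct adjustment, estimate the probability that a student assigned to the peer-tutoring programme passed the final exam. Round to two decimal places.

Prior GPA band is set before the teaching method has any effect — it is not caused by the teaching method — and it independently drives the outcome. That makes it a confounder, so the causal comparison is within prior GPA band levels.
Standardising the peer-tutoring programme to the population prior GPA band mix: 0.428·326/410 + 0.572·9/70 = 0.414.

0.41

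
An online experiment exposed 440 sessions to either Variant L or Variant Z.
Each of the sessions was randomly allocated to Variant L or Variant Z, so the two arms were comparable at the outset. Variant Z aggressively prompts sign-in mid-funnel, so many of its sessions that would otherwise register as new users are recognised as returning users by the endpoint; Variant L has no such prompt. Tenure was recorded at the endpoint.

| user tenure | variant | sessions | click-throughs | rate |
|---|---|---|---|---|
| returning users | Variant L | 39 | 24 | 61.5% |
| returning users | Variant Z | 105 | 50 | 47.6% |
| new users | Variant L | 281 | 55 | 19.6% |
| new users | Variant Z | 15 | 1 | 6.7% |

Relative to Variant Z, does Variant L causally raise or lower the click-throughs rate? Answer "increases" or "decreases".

decreases

User tenure is recorded after the variant and is itself shifted by it — it sits on the causal path from variant to outcome. Conditioning on a mediator would strip out part of the effect we want; the pooled comparison gives the total causal effect.
Pooled: Variant L 24.7% vs Variant Z 42.5%; Variant Z is higher overall.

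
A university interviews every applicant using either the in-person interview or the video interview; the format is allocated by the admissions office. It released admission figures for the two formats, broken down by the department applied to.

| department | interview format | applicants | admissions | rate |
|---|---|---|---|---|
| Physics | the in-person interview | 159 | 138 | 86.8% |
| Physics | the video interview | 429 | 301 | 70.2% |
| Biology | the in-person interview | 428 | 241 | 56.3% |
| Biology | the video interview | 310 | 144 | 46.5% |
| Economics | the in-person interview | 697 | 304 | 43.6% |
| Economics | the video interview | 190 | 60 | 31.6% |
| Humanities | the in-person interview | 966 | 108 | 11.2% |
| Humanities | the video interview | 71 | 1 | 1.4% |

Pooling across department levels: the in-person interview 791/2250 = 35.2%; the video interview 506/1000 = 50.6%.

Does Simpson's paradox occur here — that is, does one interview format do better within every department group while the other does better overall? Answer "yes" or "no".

Within each department level (Physics 86.8% vs 70.2%; Biology 56.3% vs 46.5%; Economics 43.6% vs 31.6%; Humanities 11.2% vs 1.4%), the in-person interview has the higher rate every time. Pooled: 35.2% vs 50.6% — the video interview has the higher rate overall. The two comparisons disagree.

yes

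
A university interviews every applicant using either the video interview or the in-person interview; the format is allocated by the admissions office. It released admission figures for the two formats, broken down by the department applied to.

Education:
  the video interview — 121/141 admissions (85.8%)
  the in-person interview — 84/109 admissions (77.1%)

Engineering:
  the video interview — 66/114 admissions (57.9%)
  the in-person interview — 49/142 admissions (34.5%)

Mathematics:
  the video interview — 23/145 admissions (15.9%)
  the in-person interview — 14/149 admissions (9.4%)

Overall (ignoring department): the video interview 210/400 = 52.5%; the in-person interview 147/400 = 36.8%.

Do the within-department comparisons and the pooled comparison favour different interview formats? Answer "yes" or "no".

Within each department level (Education 85.8% vs 77.1%; Engineering 57.9% vs 34.5%; Mathematics 15.9% vs 9.4%), the video interview has the higher rate every time. Pooled: 52.5% vs 36.8% — the video interview has the higher rate overall. They agree.

no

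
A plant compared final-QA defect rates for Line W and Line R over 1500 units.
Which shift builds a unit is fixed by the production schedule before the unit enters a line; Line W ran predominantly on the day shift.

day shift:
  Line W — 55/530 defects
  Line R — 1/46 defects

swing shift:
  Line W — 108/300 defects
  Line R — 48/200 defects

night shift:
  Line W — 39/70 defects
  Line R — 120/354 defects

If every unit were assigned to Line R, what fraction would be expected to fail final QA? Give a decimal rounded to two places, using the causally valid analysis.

The shift-specific comparison favours Line R throughout, but the pooled figures favour Line W. The question is whether to condition on shift.
The imbalance in shift arose from how units were allocated, not from anything the line did; and shift independently affects the outcome. The pooled gap is confounded — condition on shift.
Standardising Line R to the population shift mix: 0.384·1/46 + 0.333·48/200 + 0.283·120/354 = 0.184.

0.18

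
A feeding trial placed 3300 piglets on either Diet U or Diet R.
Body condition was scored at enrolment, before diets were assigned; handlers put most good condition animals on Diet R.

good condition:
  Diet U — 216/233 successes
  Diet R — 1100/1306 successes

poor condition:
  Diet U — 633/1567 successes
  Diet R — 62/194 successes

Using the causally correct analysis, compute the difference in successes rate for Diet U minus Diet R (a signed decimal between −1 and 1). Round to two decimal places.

+0.08

The imbalance in starting body condition arose from how piglets were allocated, not from anything the diet did; and starting body condition independently affects the outcome. The pooled gap is confounded — condition on starting body condition.
Adjusting over the population distribution of starting body condition: 0.466·(0.927−0.842) + 0.534·(0.404−0.320) = +0.085.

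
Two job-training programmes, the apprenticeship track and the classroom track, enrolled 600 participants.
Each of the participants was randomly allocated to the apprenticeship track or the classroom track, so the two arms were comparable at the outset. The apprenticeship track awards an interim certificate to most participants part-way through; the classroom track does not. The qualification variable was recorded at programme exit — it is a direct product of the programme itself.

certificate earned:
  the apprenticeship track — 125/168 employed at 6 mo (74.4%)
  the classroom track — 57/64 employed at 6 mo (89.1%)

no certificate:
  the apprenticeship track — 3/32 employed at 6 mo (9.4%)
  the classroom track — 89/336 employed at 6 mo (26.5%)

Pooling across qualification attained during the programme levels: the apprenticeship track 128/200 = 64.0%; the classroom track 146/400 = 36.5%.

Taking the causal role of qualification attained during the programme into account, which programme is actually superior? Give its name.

the apprenticeship track

The qualification attained during the programme-specific comparison favours the classroom track throughout, but the pooled figures favour the apprenticeship track. The question is whether to condition on qualification attained during the programme.
The distribution of qualification attained during the programme is itself part of what the programme does — it is an intermediate outcome. Holding it fixed would remove that part of the effect; the total effect is the pooled difference.
Pooled: the apprenticeship track 64.0% vs the classroom track 36.5%; the apprenticeship track is higher overall.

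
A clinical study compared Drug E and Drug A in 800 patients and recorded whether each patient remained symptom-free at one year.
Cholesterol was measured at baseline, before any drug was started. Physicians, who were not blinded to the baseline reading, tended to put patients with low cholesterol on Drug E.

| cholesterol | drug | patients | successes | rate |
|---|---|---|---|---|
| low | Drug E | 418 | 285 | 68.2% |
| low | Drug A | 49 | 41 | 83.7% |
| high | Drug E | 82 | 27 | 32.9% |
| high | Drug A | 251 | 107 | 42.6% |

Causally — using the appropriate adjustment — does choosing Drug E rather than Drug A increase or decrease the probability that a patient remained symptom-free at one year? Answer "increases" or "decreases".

The stratified and pooled comparisons disagree (Drug A wins within each cholesterol; Drug E wins overall), so the answer turns on the causal role of cholesterol.
The imbalance in cholesterol arose from how patients were allocated, not from anything the drug did; and cholesterol independently affects the outcome. The pooled gap is confounded — condition on cholesterol.
Within each level — low: 68.2% vs 83.7%; high: 32.9% vs 42.6% — Drug A is higher every time.

decreases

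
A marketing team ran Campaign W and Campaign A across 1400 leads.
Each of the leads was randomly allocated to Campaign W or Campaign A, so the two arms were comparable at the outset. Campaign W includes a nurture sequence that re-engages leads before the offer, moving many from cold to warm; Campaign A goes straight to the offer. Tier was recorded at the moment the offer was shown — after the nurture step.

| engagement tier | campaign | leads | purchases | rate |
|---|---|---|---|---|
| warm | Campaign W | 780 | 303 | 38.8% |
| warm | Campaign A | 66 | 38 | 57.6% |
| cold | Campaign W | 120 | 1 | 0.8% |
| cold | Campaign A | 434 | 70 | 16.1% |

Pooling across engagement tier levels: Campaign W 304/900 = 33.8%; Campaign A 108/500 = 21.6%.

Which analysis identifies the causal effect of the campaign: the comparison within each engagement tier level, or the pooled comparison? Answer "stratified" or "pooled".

Engagement tier is recorded after the campaign and is itself shifted by it — it sits on the causal path from campaign to outcome. Conditioning on a mediator would strip out part of the effect we want; the pooled comparison gives the total causal effect.
Pooled: Campaign W 33.8% vs Campaign A 21.6%; Campaign W is higher overall.

pooled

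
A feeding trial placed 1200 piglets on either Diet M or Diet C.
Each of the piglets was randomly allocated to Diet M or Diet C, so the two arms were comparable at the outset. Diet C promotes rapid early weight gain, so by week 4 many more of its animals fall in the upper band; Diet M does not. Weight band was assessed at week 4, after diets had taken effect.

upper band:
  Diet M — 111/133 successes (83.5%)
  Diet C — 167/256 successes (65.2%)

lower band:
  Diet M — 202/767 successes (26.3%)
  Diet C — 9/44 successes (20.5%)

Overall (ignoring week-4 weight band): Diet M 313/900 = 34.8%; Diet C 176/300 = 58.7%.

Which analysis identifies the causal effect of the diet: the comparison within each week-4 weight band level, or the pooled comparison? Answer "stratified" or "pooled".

Within every week-4 weight band level Diet M has the higher rate, yet pooled Diet C does — Simpson's reversal.
Stratifying would compare diets among piglets the diets themselves sorted into week-4 weight band groups — a form of selection on an intermediate. The unconditioned pooled rates give the total causal effect.
Pooled: Diet M 34.8% vs Diet C 58.7%; Diet C is higher overall.

pooled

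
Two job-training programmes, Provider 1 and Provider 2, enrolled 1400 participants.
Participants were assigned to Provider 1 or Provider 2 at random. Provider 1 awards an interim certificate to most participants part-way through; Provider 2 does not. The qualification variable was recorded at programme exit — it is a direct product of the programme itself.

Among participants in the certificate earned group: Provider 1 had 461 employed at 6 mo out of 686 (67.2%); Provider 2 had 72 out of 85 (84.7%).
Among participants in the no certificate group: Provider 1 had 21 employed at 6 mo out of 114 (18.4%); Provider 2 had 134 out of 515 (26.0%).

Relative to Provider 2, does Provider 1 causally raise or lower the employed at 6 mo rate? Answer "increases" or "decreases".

Qualification attained during the programme lies on the pathway programme → qualification attained during the programme → outcome, so adjusting for it blocks the indirect effect. For the total causal effect of programme, use the unadjusted pooled rates.
Pooled: Provider 1 60.2% vs Provider 2 34.3%; Provider 1 is higher overall.

increases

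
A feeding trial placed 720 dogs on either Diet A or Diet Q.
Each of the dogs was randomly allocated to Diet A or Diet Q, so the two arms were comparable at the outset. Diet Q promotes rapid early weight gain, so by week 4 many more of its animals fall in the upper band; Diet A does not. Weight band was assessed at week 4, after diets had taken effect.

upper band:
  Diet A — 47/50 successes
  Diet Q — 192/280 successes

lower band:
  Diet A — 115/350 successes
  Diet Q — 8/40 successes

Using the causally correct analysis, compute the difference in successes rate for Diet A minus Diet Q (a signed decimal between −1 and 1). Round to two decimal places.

-0.22

Week-4 weight band is downstream of the diet. One should not condition on a consequence of treatment, so the overall rates are the right comparison.
The causal difference is the pooled difference: 0.405 − 0.625 = -0.220.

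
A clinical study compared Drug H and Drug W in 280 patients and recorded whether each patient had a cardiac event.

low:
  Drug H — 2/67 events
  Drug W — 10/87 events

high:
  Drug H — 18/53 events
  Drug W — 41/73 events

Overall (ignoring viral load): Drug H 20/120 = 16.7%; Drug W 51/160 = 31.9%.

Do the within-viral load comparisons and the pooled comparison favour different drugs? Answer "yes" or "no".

no

Within each viral load level (low 3.0% vs 11.5%; high 34.0% vs 56.2%), Drug H has the lower rate every time. Pooled: 16.7% vs 31.9% — Drug H has the lower rate overall. They agree.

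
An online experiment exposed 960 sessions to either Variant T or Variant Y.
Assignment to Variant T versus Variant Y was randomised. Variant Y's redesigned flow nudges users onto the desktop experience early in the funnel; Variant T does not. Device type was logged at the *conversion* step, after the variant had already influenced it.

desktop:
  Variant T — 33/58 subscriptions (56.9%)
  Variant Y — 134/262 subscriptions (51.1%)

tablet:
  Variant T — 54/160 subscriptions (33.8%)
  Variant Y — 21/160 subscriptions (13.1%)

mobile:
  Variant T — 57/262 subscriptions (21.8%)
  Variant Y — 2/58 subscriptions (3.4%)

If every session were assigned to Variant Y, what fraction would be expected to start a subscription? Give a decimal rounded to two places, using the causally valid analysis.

Device type is recorded after the variant and is itself shifted by it — it sits on the causal path from variant to outcome. Conditioning on a mediator would strip out part of the effect we want; the pooled comparison gives the total causal effect.
So P(outcome | do(Variant Y)) is just the pooled rate for Variant Y: 157/480 = 0.327.

0.33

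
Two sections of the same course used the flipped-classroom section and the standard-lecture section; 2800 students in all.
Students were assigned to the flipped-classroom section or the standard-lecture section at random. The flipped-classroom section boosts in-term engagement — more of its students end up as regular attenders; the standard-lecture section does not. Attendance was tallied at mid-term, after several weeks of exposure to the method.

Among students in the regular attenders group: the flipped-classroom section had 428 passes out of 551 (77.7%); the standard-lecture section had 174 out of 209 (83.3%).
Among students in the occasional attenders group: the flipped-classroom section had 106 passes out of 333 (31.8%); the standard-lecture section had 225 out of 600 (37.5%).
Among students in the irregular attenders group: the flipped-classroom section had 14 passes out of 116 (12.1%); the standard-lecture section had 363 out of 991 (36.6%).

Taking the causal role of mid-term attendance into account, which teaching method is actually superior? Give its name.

Stratifying would compare teaching methods among students the teaching methods themselves sorted into mid-term attendance groups — a form of selection on an intermediate. The unconditioned pooled rates give the total causal effect.
Pooled: the flipped-classroom section 54.8% vs the standard-lecture section 42.3%; the flipped-classroom section is higher overall.

the flipped-classroom section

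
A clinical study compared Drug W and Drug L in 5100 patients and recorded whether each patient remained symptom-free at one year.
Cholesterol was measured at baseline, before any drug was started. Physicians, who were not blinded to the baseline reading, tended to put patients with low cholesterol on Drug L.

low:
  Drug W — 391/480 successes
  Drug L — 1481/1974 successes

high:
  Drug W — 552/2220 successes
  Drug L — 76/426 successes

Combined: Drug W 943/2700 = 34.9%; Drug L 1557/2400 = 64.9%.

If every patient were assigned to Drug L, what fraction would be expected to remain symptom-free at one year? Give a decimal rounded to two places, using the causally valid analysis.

0.45

The cholesterol-specific comparison favours Drug W throughout, but the pooled figures favour Drug L. The question is whether to condition on cholesterol.
Cholesterol is set before the drug has any effect — it is not caused by the drug — and it independently drives the outcome. That makes it a confounder, so the causal comparison is within cholesterol levels.
Standardising Drug L to the population cholesterol mix: 0.481·1481/1974 + 0.519·76/426 = 0.454.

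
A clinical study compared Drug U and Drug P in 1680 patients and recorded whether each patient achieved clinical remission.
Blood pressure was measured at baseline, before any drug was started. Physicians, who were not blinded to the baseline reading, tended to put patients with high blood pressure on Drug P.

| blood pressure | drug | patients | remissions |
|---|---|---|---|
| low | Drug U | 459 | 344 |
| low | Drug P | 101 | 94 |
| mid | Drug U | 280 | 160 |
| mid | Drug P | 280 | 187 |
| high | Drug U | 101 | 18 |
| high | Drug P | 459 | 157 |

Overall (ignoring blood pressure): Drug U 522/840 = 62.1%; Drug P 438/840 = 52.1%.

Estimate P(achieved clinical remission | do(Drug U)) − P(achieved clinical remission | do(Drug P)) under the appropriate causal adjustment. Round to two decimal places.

-0.15

Here blood pressure is a common cause — it drives both which drug a case falls under and the outcome. The crude comparison mixes populations; the stratum-specific rates are the causally relevant ones.
Adjusting over the population distribution of blood pressure: 0.333·(0.749−0.931) + 0.333·(0.571−0.668) + 0.333·(0.178−0.342) = -0.147.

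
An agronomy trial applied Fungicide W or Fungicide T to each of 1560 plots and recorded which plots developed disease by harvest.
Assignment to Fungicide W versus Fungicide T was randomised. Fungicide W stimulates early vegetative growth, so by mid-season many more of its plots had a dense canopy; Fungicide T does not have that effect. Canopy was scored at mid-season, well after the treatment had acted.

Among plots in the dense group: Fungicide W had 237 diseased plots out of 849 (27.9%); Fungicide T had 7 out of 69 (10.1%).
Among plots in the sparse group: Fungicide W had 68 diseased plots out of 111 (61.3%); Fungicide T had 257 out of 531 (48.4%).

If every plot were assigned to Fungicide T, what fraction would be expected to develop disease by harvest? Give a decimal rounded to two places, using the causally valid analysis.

0.44

Mid-season canopy is downstream of the fungicide. One should not condition on a consequence of treatment, so the overall rates are the right comparison.
So P(outcome | do(Fungicide T)) is just the pooled rate for Fungicide T: 264/600 = 0.440.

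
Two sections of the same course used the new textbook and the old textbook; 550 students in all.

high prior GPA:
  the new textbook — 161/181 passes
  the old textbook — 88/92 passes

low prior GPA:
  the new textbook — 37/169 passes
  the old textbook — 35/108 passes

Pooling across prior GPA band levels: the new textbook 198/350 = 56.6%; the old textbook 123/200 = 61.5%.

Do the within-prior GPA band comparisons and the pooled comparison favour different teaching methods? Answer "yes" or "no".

no

Within each prior GPA band level (high prior GPA 89.0% vs 95.7%; low prior GPA 21.9% vs 32.4%), the old textbook has the higher rate every time. Pooled: 56.6% vs 61.5% — the old textbook has the higher rate overall. They agree.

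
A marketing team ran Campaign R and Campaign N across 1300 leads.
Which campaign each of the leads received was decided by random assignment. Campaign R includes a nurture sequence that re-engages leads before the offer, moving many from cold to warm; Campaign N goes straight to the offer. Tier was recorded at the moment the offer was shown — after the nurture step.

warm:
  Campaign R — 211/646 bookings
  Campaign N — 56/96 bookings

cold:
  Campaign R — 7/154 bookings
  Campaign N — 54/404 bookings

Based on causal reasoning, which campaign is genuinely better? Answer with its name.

Campaign R

Engagement tier is downstream of the campaign. One should not condition on a consequence of treatment, so the overall rates are the right comparison.
Pooled: Campaign R 27.3% vs Campaign N 22.0%; Campaign R is higher overall.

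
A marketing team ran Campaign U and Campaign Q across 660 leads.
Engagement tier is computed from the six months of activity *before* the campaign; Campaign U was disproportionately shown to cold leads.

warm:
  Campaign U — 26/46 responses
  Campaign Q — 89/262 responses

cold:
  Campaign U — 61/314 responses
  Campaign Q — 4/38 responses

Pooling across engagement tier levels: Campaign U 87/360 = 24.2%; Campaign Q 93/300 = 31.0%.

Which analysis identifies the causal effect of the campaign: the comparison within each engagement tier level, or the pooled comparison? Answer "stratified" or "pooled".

Nothing the campaign does changes engagement tier; the imbalance is an allocation artefact. With engagement tier also predicting the outcome, the pooled figure is confounded, and the within-stratum comparison is the causal one.
Within each level — warm: 56.5% vs 34.0%; cold: 19.4% vs 10.5% — Campaign U is higher every time.

stratified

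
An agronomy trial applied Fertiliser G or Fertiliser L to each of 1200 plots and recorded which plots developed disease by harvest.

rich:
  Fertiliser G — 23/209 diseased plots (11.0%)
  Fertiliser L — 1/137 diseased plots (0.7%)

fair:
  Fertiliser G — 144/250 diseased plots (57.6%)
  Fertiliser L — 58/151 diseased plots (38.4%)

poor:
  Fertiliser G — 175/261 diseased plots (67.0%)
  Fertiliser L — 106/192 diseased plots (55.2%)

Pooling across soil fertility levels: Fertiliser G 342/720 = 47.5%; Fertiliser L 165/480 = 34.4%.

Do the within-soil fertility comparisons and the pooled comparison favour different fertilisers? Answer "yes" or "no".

Within each soil fertility level (rich 11.0% vs 0.7%; fair 57.6% vs 38.4%; poor 67.0% vs 55.2%), Fertiliser L has the lower rate every time. Pooled: 47.5% vs 34.4% — Fertiliser L has the lower rate overall. They agree.

no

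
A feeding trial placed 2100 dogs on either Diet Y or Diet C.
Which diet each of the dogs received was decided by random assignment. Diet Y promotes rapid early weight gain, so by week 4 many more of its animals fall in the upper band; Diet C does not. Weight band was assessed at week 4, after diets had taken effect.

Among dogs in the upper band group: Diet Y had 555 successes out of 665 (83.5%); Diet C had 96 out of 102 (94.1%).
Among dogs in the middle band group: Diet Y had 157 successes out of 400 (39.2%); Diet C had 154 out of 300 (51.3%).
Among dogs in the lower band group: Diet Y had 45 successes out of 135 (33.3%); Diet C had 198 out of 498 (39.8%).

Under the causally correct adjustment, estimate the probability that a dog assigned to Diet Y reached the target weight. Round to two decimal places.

0.63

Week-4 weight band is downstream of the diet. One should not condition on a consequence of treatment, so the overall rates are the right comparison.
So P(outcome | do(Diet Y)) is just the pooled rate for Diet Y: 757/1200 = 0.631.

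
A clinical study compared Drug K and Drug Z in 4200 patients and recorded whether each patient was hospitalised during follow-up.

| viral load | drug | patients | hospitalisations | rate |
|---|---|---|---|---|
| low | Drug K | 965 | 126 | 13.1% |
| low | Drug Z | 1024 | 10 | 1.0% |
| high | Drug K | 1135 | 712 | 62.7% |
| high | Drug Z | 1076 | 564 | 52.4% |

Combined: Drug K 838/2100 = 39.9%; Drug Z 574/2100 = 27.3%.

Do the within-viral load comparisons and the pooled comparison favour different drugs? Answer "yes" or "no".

no

Within each viral load level (low 13.1% vs 1.0%; high 62.7% vs 52.4%), Drug Z has the lower rate every time. Pooled: 39.9% vs 27.3% — Drug Z has the lower rate overall. They agree.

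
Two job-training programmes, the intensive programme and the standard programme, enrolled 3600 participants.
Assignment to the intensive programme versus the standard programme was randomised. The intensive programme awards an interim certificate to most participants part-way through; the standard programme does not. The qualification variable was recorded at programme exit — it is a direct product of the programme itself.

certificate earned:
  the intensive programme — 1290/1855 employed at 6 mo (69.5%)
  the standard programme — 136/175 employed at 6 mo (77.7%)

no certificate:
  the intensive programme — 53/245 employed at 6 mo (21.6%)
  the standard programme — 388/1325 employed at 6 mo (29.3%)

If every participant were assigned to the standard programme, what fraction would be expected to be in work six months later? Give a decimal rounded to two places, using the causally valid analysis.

The distribution of qualification attained during the programme is itself part of what the programme does — it is an intermediate outcome. Holding it fixed would remove that part of the effect; the total effect is the pooled difference.
So P(outcome | do(the standard programme)) is just the pooled rate for the standard programme: 524/1500 = 0.349.

0.35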